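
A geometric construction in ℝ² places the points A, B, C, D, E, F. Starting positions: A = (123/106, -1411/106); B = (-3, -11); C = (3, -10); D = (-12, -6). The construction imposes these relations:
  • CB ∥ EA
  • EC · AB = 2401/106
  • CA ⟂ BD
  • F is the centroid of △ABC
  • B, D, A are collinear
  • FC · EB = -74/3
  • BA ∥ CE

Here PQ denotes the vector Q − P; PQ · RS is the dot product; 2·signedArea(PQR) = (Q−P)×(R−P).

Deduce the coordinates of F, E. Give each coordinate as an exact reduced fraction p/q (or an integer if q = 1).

1. F_x = 41/106  [F is the centroid of △ABC]
2. F_y = -3637/318  [F is the centroid of △ABC]
   → F = (41/106, -3637/318)
3. E_x = 759/106  [CB ∥ EA ∩ BA ∥ CE]
4. E_y = -1305/106  [CB ∥ EA ∩ BA ∥ CE]
   → E = (759/106, -1305/106)

E = (759/106, -1305/106)
F = (41/106, -3637/318)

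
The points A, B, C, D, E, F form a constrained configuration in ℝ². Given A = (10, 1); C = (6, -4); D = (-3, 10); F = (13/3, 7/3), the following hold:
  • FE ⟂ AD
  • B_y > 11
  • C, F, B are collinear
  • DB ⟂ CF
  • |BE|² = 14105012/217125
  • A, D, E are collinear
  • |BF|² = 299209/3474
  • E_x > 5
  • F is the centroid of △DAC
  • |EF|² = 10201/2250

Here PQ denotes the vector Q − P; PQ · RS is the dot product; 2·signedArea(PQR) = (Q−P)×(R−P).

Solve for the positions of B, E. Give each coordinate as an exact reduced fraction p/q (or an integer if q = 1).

B = (761/386, 4365/386)
E = (4159/750, 1021/250)

1. B_x = 761/386  [C, F, B are collinear ∩ DB ⟂ CF]
2. B_y = 4365/386  [C, F, B are collinear ∩ DB ⟂ CF]
   → B = (761/386, 4365/386)
3. E_x = 4159/750  [A, D, E are collinear ∩ FE ⟂ AD]
4. E_y = 1021/250  [A, D, E are collinear ∩ FE ⟂ AD]
   → E = (4159/750, 1021/250)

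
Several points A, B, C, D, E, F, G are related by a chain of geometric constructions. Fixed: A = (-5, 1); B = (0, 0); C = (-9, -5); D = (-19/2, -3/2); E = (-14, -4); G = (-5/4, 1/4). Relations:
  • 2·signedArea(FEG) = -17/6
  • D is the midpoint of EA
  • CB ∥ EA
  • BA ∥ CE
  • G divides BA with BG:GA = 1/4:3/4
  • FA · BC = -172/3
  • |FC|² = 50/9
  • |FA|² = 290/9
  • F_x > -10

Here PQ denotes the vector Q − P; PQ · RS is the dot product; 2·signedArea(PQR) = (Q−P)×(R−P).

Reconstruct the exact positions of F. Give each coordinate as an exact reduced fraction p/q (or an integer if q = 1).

F = (-28/3, -8/3)

1. F_x = -28/3  [FA · BC = -172/3 ∩ 2·signedArea(FEG) = -17/6]
2. F_y = -8/3  [FA · BC = -172/3 ∩ 2·signedArea(FEG) = -17/6]
   → F = (-28/3, -8/3)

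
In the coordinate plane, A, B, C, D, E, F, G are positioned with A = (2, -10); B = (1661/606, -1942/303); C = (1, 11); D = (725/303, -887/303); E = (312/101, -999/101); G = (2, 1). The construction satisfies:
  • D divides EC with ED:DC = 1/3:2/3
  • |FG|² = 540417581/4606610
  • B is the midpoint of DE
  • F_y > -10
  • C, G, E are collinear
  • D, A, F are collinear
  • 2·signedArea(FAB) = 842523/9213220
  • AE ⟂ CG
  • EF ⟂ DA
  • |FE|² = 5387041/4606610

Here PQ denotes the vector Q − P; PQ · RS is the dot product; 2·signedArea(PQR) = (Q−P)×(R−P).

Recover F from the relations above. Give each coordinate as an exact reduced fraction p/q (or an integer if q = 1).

F = (9256417/4606610, -45288191/4606610)

1. F_x = 9256417/4606610  [D, A, F are collinear ∩ EF ⟂ DA]
2. F_y = -45288191/4606610  [D, A, F are collinear ∩ EF ⟂ DA]
   → F = (9256417/4606610, -45288191/4606610)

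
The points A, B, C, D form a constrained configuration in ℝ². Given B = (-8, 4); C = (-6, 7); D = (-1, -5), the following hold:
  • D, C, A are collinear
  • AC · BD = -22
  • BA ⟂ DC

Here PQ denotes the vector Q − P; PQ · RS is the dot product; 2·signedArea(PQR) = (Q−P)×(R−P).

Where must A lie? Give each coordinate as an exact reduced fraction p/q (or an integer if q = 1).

1. A_x = -68/13  [D, C, A are collinear ∩ BA ⟂ DC]
2. A_y = 67/13  [D, C, A are collinear ∩ BA ⟂ DC]
   → A = (-68/13, 67/13)

A = (-68/13, 67/13)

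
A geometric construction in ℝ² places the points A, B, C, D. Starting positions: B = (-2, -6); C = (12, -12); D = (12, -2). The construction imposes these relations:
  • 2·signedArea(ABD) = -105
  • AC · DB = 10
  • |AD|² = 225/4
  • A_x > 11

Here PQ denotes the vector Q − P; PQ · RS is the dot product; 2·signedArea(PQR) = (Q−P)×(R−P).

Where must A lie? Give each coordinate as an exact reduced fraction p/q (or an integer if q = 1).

A = (12, -19/2)

1. A_x = 12  [AC · DB = 10 ∩ 2·signedArea(ABD) = -105]
2. A_y = -19/2  [AC · DB = 10 ∩ 2·signedArea(ABD) = -105]
   → A = (12, -19/2)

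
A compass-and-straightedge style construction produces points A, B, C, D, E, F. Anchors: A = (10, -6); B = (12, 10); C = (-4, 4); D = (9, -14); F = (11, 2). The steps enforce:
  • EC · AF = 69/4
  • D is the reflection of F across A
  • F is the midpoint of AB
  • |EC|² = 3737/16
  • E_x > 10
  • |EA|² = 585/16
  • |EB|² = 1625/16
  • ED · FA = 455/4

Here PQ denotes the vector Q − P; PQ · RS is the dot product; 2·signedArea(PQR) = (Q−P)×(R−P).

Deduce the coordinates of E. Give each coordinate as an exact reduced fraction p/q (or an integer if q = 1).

E = (43/4, 0)

1. E_x = 43/4  [line 1·x + 8·y + -43/4 = 0 ∩ |EB|² = 1625/16]
2. E_y = 0  [line 1·x + 8·y + -43/4 = 0 ∩ |EB|² = 1625/16]
   → E = (43/4, 0)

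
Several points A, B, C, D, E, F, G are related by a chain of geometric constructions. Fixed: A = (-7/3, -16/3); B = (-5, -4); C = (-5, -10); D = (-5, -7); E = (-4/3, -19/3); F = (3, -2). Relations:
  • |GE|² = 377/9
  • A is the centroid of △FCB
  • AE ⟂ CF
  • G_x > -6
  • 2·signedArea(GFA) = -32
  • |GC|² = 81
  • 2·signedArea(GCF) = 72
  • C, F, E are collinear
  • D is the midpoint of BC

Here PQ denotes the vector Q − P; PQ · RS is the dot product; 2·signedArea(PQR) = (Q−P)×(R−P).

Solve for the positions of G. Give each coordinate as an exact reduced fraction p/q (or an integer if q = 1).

G = (-5, -1)

1. G_x = -5  [2·signedArea(GCF) = 72 ∩ 2·signedArea(GFA) = -32]
2. G_y = -1  [2·signedArea(GCF) = 72 ∩ 2·signedArea(GFA) = -32]
   → G = (-5, -1)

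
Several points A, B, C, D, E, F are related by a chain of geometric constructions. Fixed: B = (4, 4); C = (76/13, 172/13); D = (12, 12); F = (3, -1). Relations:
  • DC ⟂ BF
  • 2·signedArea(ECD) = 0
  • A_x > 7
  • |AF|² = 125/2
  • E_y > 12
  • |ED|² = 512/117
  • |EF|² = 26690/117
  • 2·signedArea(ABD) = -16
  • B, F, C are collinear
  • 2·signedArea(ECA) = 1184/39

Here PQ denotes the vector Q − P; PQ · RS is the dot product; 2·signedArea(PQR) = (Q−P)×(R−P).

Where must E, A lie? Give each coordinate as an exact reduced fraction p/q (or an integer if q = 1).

1. E_x = 388/39  [line 16/13·x + 80/13·y + -1152/13 = 0 ∩ |ED|² = 512/117]
2. E_y = 484/39  [line 16/13·x + 80/13·y + -1152/13 = 0 ∩ |ED|² = 512/117]
   → E = (388/39, 484/39)
3. A_x = 15/2  [2·signedArea(ABD) = -16 ∩ 2·signedArea(ECA) = 1184/39]
4. A_y = 11/2  [2·signedArea(ABD) = -16 ∩ 2·signedArea(ECA) = 1184/39]
   → A = (15/2, 11/2)

A = (15/2, 11/2)
E = (388/39, 484/39)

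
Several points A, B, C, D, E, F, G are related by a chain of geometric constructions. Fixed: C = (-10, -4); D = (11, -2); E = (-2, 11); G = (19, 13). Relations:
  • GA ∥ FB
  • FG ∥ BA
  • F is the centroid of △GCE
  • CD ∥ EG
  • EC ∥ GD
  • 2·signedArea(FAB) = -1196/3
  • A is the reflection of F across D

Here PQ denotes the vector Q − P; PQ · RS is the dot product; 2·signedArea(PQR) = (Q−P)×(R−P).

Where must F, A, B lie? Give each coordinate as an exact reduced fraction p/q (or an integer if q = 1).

1. F_x = 7/3  [F is the centroid of △GCE]
2. F_y = 20/3  [F is the centroid of △GCE]
   → F = (7/3, 20/3)
3. A_x = 59/3  [A is the reflection of F across D]
4. A_y = -32/3  [A is the reflection of F across D]
   → A = (59/3, -32/3)
5. B_x = 3  [FG ∥ BA ∩ GA ∥ FB]
6. B_y = -17  [FG ∥ BA ∩ GA ∥ FB]
   → B = (3, -17)

A = (59/3, -32/3)
B = (3, -17)
F = (7/3, 20/3)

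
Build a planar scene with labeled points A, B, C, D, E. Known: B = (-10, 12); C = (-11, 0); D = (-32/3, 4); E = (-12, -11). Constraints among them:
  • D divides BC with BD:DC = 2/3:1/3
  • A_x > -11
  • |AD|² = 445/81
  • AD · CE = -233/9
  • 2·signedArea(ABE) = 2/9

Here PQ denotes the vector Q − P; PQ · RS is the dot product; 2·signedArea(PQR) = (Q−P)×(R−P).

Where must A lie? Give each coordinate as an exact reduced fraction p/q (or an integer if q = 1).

1. A_x = -98/9  [2·signedArea(ABE) = 2/9 ∩ AD · CE = -233/9]
2. A_y = 5/3  [2·signedArea(ABE) = 2/9 ∩ AD · CE = -233/9]
   → A = (-98/9, 5/3)

A = (-98/9, 5/3)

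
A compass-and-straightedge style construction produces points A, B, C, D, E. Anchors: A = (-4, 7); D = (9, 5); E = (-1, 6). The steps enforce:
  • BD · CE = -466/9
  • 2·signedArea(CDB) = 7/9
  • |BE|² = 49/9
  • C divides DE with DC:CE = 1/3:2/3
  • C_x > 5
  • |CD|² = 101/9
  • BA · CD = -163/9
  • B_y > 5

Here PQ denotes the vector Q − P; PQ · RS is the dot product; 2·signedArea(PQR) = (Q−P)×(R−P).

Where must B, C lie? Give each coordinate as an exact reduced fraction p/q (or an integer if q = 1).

B = (4/3, 6)
C = (17/3, 16/3)

1. C_x = 17/3  [C divides DE with DC:CE = 1/3:2/3]
2. C_y = 16/3  [C divides DE with DC:CE = 1/3:2/3]
   → C = (17/3, 16/3)
3. B_x = 4/3  [BA · CD = -163/9 ∩ 2·signedArea(CDB) = 7/9]
4. B_y = 6  [BA · CD = -163/9 ∩ 2·signedArea(CDB) = 7/9]
   → B = (4/3, 6)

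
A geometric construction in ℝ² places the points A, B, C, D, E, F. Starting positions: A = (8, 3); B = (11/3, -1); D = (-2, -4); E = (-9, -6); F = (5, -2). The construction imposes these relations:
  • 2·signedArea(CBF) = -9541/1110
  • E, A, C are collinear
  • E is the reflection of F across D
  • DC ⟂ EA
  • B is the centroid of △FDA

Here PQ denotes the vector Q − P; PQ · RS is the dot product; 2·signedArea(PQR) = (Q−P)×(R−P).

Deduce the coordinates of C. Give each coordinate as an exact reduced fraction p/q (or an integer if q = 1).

C = (-1001/370, -987/370)

1. C_x = -1001/370  [E, A, C are collinear ∩ DC ⟂ EA]
2. C_y = -987/370  [E, A, C are collinear ∩ DC ⟂ EA]
   → C = (-1001/370, -987/370)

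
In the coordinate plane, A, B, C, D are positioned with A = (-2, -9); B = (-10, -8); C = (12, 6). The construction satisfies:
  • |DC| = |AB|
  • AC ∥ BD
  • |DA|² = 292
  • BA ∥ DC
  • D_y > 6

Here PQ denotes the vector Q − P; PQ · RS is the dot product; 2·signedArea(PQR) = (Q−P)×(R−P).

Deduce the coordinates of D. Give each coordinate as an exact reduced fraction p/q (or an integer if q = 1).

D = (4, 7)

1. D_x = 4  [BA ∥ DC ∩ AC ∥ BD]
2. D_y = 7  [BA ∥ DC ∩ AC ∥ BD]
   → D = (4, 7)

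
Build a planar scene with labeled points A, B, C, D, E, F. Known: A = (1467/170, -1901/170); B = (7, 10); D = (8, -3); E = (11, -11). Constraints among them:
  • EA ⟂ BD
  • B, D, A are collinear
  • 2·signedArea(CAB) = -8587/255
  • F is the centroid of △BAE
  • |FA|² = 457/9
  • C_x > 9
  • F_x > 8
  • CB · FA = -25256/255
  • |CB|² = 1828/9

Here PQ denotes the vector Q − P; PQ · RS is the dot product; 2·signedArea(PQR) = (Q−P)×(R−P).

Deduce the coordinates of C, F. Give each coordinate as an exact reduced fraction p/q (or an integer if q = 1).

C = (29/3, -4)
F = (1509/170, -2071/510)

1. C_x = 29/3  [line -3601/170·x + -277/170·y + 20221/102 = 0 ∩ |CB|² = 1828/9]
2. C_y = -4  [line -3601/170·x + -277/170·y + 20221/102 = 0 ∩ |CB|² = 1828/9]
   → C = (29/3, -4)
3. F_x = 1509/170  [CB · FA = -25256/255 ∩ F is the centroid of △BAE]
4. F_y = -2071/510  [CB · FA = -25256/255 ∩ F is the centroid of △BAE]
   → F = (1509/170, -2071/510)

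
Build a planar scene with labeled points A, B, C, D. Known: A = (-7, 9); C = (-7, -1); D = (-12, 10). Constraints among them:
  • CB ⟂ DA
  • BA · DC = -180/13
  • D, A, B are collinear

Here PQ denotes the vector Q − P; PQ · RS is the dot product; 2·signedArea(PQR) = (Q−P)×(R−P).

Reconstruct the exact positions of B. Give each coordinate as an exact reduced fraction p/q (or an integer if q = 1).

B = (-66/13, 112/13)

1. B_x = -66/13  [D, A, B are collinear ∩ CB ⟂ DA]
2. B_y = 112/13  [D, A, B are collinear ∩ CB ⟂ DA]
   → B = (-66/13, 112/13)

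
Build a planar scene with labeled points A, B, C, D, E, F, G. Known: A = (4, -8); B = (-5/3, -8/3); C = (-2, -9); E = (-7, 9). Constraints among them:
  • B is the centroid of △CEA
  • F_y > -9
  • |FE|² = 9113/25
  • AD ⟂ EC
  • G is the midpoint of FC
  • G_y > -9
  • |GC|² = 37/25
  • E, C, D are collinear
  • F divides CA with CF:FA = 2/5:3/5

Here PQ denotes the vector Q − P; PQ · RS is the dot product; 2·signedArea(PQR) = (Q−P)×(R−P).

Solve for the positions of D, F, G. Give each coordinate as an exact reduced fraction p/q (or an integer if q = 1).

1. D_x = -638/349  [E, C, D are collinear ∩ AD ⟂ EC]
2. D_y = -3357/349  [E, C, D are collinear ∩ AD ⟂ EC]
   → D = (-638/349, -3357/349)
3. F_x = 2/5  [F divides CA with CF:FA = 2/5:3/5]
4. F_y = -43/5  [F divides CA with CF:FA = 2/5:3/5]
   → F = (2/5, -43/5)
5. G_x = -4/5  [G is the midpoint of FC]
6. G_y = -44/5  [G is the midpoint of FC]
   → G = (-4/5, -44/5)

D = (-638/349, -3357/349)
F = (2/5, -43/5)
G = (-4/5, -44/5)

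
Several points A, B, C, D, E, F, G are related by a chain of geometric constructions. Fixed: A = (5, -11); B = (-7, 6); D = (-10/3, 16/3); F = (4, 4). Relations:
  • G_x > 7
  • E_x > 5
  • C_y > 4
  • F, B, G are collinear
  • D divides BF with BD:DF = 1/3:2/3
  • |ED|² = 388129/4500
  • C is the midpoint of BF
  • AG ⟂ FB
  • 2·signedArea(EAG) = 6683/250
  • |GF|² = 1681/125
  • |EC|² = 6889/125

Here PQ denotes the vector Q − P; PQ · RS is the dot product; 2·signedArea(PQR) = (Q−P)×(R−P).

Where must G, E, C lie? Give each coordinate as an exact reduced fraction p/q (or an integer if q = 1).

C = (-3/2, 5)
E = (1451/250, 459/125)
G = (951/125, 418/125)

1. G_x = 951/125  [F, B, G are collinear ∩ AG ⟂ FB]
2. G_y = 418/125  [F, B, G are collinear ∩ AG ⟂ FB]
   → G = (951/125, 418/125)
3. E_x = 1451/250  [line -1793/125·x + 326/125·y + 18419/250 = 0 ∩ |ED|² = 388129/4500]
4. E_y = 459/125  [line -1793/125·x + 326/125·y + 18419/250 = 0 ∩ |ED|² = 388129/4500]
   → E = (1451/250, 459/125)
5. C_x = -3/2  [C is the midpoint of BF]
6. C_y = 5  [C is the midpoint of BF]
   → C = (-3/2, 5)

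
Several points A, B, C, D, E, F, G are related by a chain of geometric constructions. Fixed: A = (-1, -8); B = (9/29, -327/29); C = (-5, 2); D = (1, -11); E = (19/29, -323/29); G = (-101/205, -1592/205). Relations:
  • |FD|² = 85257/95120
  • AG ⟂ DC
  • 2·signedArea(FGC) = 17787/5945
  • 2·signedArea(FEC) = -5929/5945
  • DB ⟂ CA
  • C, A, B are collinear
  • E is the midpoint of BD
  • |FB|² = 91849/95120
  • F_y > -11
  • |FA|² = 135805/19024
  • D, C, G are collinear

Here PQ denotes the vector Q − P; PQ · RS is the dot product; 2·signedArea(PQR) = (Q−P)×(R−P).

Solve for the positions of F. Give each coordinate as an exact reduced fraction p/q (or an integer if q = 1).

F = (2189/5945, -244813/23780)

1. F_x = 2189/5945  [2·signedArea(FEC) = -5929/5945 ∩ 2·signedArea(FGC) = 17787/5945]
2. F_y = -244813/23780  [2·signedArea(FEC) = -5929/5945 ∩ 2·signedArea(FGC) = 17787/5945]
   → F = (2189/5945, -244813/23780)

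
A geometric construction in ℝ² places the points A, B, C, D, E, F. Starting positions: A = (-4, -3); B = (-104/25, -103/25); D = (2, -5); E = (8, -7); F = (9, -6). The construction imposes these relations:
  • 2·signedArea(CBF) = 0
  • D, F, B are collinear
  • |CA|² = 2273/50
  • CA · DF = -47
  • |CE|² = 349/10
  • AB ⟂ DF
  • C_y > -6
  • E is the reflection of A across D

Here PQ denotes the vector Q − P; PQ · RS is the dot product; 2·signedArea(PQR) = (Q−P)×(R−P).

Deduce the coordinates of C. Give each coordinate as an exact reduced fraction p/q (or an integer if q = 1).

C = (121/50, -253/50)

1. C_x = 121/50  [2·signedArea(CBF) = 0 ∩ CA · DF = -47]
2. C_y = -253/50  [2·signedArea(CBF) = 0 ∩ CA · DF = -47]
   → C = (121/50, -253/50)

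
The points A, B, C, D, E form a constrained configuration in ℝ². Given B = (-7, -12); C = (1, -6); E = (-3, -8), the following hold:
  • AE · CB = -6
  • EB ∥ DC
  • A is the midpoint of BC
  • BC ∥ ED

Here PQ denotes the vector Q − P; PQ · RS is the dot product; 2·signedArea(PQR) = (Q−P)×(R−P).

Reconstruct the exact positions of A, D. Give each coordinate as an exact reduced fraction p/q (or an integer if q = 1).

1. A_x = -3  [A is the midpoint of BC]
2. A_y = -9  [A is the midpoint of BC]
   → A = (-3, -9)
3. D_x = 5  [EB ∥ DC ∩ BC ∥ ED]
4. D_y = -2  [EB ∥ DC ∩ BC ∥ ED]
   → D = (5, -2)

A = (-3, -9)
D = (5, -2)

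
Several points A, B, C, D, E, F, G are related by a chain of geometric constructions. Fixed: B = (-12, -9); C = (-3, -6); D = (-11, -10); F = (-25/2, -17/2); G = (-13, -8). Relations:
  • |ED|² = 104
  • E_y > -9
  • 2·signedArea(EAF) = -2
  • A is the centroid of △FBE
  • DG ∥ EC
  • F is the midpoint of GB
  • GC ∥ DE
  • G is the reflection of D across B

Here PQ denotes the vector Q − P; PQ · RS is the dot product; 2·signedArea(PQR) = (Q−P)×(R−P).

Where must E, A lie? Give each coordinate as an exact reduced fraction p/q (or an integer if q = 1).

1. E_x = -1  [DG ∥ EC ∩ GC ∥ DE]
2. E_y = -8  [DG ∥ EC ∩ GC ∥ DE]
   → E = (-1, -8)
3. A_x = -17/2  [A is the centroid of △FBE]
4. A_y = -17/2  [A is the centroid of △FBE]
   → A = (-17/2, -17/2)

A = (-17/2, -17/2)
E = (-1, -8)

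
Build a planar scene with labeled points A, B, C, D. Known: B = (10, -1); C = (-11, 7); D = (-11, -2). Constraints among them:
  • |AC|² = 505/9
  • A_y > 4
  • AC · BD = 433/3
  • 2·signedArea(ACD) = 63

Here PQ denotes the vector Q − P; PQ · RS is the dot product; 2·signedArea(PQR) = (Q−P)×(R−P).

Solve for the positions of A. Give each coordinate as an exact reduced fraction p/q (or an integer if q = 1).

A = (-4, 13/3)

1. A_x = -4  [2·signedArea(ACD) = 63 ∩ AC · BD = 433/3]
2. A_y = 13/3  [2·signedArea(ACD) = 63 ∩ AC · BD = 433/3]
   → A = (-4, 13/3)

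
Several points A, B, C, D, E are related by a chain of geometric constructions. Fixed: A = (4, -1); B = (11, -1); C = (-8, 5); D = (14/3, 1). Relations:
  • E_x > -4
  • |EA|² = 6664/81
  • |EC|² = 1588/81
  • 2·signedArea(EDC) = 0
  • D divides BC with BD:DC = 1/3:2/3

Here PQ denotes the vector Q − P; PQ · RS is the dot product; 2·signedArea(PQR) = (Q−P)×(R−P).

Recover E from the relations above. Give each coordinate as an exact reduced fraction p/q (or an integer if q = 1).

1. E_x = -34/9  [line -4·x + -38/3·y + 94/3 = 0 ∩ |EC|² = 1588/81]
2. E_y = 11/3  [line -4·x + -38/3·y + 94/3 = 0 ∩ |EC|² = 1588/81]
   → E = (-34/9, 11/3)

E = (-34/9, 11/3)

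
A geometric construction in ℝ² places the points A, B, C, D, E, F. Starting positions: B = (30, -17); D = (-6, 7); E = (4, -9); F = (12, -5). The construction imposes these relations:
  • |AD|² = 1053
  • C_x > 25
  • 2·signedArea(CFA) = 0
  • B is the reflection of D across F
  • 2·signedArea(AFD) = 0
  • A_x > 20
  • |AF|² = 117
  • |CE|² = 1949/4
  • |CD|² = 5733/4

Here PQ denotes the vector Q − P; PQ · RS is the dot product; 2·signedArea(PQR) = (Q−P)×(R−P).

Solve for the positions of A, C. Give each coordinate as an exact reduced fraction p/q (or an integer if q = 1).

1. A_x = 21  [line -12·x + -18·y + 54 = 0 ∩ |AF|² = 117]
2. A_y = -11  [line -12·x + -18·y + 54 = 0 ∩ |AF|² = 117]
   → A = (21, -11)
3. C_x = 51/2  [line 6·x + 9·y + -27 = 0 ∩ |CD|² = 5733/4]
4. C_y = -14  [line 6·x + 9·y + -27 = 0 ∩ |CD|² = 5733/4]
   → C = (51/2, -14)

A = (21, -11)
C = (51/2, -14)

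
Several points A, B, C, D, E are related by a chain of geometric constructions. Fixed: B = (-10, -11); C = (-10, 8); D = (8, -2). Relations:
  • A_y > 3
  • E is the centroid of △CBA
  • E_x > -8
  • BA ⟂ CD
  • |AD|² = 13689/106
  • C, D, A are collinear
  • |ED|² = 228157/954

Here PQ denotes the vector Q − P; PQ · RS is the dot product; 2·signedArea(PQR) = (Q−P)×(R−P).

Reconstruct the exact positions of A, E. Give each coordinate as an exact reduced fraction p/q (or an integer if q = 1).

1. A_x = -205/106  [C, D, A are collinear ∩ BA ⟂ CD]
2. A_y = 373/106  [C, D, A are collinear ∩ BA ⟂ CD]
   → A = (-205/106, 373/106)
3. E_x = -775/106  [E is the centroid of △CBA]
4. E_y = 55/318  [E is the centroid of △CBA]
   → E = (-775/106, 55/318)

A = (-205/106, 373/106)
E = (-775/106, 55/318)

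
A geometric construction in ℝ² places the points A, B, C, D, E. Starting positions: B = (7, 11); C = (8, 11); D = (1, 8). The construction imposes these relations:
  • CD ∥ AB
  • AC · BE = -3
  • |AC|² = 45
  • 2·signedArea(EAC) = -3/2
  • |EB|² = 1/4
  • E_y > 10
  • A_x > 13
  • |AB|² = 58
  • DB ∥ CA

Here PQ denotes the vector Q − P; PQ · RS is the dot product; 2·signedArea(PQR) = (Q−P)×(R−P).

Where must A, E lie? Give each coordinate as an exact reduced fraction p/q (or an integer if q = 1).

A = (14, 14)
E = (15/2, 11)

1. A_x = 14  [CD ∥ AB ∩ DB ∥ CA]
2. A_y = 14  [CD ∥ AB ∩ DB ∥ CA]
   → A = (14, 14)
3. E_x = 15/2  [2·signedArea(EAC) = -3/2 ∩ AC · BE = -3]
4. E_y = 11  [2·signedArea(EAC) = -3/2 ∩ AC · BE = -3]
   → E = (15/2, 11)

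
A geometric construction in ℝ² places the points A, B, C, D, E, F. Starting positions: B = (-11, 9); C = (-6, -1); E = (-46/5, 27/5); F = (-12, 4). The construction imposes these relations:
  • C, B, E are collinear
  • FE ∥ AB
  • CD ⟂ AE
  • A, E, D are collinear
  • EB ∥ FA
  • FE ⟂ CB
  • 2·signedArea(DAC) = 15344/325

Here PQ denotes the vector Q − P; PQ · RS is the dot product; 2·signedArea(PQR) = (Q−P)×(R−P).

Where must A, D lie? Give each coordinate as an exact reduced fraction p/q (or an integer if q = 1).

A = (-69/5, 38/5)
D = (-1334/325, 963/325)

1. A_x = -69/5  [FE ∥ AB ∩ EB ∥ FA]
2. A_y = 38/5  [FE ∥ AB ∩ EB ∥ FA]
   → A = (-69/5, 38/5)
3. D_x = -1334/325  [A, E, D are collinear ∩ CD ⟂ AE]
4. D_y = 963/325  [A, E, D are collinear ∩ CD ⟂ AE]
   → D = (-1334/325, 963/325)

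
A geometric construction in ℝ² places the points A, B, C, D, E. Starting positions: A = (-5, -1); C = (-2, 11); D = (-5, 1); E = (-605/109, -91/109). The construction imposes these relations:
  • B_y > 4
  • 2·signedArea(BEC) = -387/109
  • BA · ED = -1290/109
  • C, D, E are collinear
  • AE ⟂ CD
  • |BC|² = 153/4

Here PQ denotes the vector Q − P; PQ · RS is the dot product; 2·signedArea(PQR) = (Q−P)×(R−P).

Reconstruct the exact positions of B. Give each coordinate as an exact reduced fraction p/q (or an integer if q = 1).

1. B_x = -7/2  [BA · ED = -1290/109 ∩ 2·signedArea(BEC) = -387/109]
2. B_y = 5  [BA · ED = -1290/109 ∩ 2·signedArea(BEC) = -387/109]
   → B = (-7/2, 5)

B = (-7/2, 5)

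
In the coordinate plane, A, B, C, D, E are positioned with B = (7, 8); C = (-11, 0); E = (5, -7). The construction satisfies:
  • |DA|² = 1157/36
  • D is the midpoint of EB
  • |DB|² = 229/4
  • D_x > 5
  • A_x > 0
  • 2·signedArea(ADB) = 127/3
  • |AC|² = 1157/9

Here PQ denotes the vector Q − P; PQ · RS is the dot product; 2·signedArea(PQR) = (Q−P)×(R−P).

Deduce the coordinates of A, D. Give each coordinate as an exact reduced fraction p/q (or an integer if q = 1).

A = (1/3, 1/3)
D = (6, 1/2)

1. D_x = 6  [D is the midpoint of EB]
2. D_y = 1/2  [D is the midpoint of EB]
   → D = (6, 1/2)
3. A_x = 1/3  [line -15/2·x + 1·y + 13/6 = 0 ∩ |AC|² = 1157/9]
4. A_y = 1/3  [line -15/2·x + 1·y + 13/6 = 0 ∩ |AC|² = 1157/9]
   → A = (1/3, 1/3)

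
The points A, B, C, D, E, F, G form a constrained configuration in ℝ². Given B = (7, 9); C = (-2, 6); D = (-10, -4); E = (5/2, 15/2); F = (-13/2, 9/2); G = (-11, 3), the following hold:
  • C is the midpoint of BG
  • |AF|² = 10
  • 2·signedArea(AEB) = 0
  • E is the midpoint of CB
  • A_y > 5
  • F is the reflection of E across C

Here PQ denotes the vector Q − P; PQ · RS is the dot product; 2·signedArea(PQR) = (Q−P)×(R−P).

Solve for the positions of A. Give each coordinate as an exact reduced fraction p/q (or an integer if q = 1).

A = (-7/2, 11/2)

1. A_x = -7/2  [line -3/2·x + 9/2·y + -30 = 0 ∩ |AF|² = 10]
2. A_y = 11/2  [line -3/2·x + 9/2·y + -30 = 0 ∩ |AF|² = 10]
   → A = (-7/2, 11/2)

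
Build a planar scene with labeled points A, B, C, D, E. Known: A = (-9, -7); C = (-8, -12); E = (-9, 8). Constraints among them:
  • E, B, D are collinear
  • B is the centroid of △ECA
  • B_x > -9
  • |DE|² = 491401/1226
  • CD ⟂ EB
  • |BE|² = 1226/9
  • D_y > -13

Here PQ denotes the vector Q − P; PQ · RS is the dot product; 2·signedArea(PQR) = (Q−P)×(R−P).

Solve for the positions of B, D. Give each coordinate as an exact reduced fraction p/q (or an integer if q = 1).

1. B_x = -26/3  [B is the centroid of △ECA]
2. B_y = -11/3  [B is the centroid of △ECA]
   → B = (-26/3, -11/3)
3. D_x = -10333/1226  [E, B, D are collinear ∩ CD ⟂ EB]
4. D_y = -14727/1226  [E, B, D are collinear ∩ CD ⟂ EB]
   → D = (-10333/1226, -14727/1226)

B = (-26/3, -11/3)
D = (-10333/1226, -14727/1226)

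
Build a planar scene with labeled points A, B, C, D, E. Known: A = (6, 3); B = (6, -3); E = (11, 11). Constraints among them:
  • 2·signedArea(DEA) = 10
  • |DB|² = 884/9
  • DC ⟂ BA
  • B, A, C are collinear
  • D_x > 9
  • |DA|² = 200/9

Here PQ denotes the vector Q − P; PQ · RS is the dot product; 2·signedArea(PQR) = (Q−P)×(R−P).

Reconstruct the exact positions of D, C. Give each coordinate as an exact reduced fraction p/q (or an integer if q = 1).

1. D_x = 28/3  [line 8·x + -5·y + -43 = 0 ∩ |DA|² = 200/9]
2. D_y = 19/3  [line 8·x + -5·y + -43 = 0 ∩ |DA|² = 200/9]
   → D = (28/3, 19/3)
3. C_x = 6  [B, A, C are collinear ∩ DC ⟂ BA]
4. C_y = 19/3  [B, A, C are collinear ∩ DC ⟂ BA]
   → C = (6, 19/3)

C = (6, 19/3)
D = (28/3, 19/3)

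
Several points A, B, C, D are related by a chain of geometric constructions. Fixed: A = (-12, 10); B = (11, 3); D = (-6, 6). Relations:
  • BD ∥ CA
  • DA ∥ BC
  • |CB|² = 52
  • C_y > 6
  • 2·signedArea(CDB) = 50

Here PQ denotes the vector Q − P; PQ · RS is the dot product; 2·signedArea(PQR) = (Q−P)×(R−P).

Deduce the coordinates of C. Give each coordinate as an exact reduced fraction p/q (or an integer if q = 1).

1. C_x = 5  [BD ∥ CA ∩ DA ∥ BC]
2. C_y = 7  [BD ∥ CA ∩ DA ∥ BC]
   → C = (5, 7)

C = (5, 7)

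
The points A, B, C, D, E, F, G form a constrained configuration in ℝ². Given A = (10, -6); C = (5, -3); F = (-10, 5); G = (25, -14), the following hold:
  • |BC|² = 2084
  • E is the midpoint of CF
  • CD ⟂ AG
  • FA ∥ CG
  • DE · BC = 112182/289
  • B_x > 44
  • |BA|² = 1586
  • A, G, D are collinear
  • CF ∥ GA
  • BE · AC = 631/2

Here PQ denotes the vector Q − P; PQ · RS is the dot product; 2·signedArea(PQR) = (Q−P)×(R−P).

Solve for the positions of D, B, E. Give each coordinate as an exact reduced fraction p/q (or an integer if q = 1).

1. D_x = 1405/289  [A, G, D are collinear ∩ CD ⟂ AG]
2. D_y = -942/289  [A, G, D are collinear ∩ CD ⟂ AG]
   → D = (1405/289, -942/289)
3. E_x = -5/2  [E is the midpoint of CF]
4. E_y = 1  [E is the midpoint of CF]
   → E = (-5/2, 1)
5. B_x = 45  [BE · AC = 631/2 ∩ DE · BC = 112182/289]
6. B_y = -25  [BE · AC = 631/2 ∩ DE · BC = 112182/289]
   → B = (45, -25)

B = (45, -25)
D = (1405/289, -942/289)
E = (-5/2, 1)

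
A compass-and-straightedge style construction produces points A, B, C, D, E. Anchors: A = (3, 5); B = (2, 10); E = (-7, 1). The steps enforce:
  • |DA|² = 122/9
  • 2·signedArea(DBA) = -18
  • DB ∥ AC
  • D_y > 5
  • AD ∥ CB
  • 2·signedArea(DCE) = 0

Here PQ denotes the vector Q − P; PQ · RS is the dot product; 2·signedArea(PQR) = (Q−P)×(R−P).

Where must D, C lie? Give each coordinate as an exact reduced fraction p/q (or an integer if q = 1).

C = (17/3, 29/3)
D = (-2/3, 16/3)

1. D_x = -2/3  [line 5·x + 1·y + -2 = 0 ∩ |DA|² = 122/9]
2. D_y = 16/3  [line 5·x + 1·y + -2 = 0 ∩ |DA|² = 122/9]
   → D = (-2/3, 16/3)
3. C_x = 17/3  [2·signedArea(DCE) = 0 ∩ AD ∥ CB]
4. C_y = 29/3  [2·signedArea(DCE) = 0 ∩ AD ∥ CB]
   → C = (17/3, 29/3)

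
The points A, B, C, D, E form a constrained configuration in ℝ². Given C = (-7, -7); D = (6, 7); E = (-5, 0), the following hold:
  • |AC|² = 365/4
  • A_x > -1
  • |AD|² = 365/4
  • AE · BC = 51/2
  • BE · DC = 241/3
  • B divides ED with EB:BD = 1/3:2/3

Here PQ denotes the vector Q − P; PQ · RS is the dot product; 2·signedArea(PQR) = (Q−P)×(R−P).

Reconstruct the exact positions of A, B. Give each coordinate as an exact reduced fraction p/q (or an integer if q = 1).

A = (-1/2, 0)
B = (-4/3, 7/3)

1. B_x = -4/3  [B divides ED with EB:BD = 1/3:2/3]
2. B_y = 7/3  [B divides ED with EB:BD = 1/3:2/3]
   → B = (-4/3, 7/3)
3. A_x = -1/2  [line 17/3·x + 28/3·y + 17/6 = 0 ∩ |AC|² = 365/4]
4. A_y = 0  [line 17/3·x + 28/3·y + 17/6 = 0 ∩ |AC|² = 365/4]
   → A = (-1/2, 0)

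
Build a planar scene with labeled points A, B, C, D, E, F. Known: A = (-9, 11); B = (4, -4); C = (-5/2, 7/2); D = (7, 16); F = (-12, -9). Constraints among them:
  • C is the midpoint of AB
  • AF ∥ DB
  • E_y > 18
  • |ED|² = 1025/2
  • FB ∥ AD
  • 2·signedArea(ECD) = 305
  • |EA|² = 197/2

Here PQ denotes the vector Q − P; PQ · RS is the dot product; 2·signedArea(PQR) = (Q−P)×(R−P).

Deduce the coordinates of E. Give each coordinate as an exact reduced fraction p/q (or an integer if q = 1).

1. E_x = -31/2  [line -25/2·x + 19/2·y + -739/2 = 0 ∩ |EA|² = 197/2]
2. E_y = 37/2  [line -25/2·x + 19/2·y + -739/2 = 0 ∩ |EA|² = 197/2]
   → E = (-31/2, 37/2)

E = (-31/2, 37/2)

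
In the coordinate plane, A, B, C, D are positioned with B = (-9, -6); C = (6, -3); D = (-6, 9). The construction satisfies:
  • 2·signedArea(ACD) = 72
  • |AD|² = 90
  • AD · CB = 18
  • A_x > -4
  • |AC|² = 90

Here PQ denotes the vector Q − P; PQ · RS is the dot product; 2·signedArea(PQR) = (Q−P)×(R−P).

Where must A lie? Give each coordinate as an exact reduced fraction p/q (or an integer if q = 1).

A = (-3, 0)

1. A_x = -3  [2·signedArea(ACD) = 72 ∩ AD · CB = 18]
2. A_y = 0  [2·signedArea(ACD) = 72 ∩ AD · CB = 18]
   → A = (-3, 0)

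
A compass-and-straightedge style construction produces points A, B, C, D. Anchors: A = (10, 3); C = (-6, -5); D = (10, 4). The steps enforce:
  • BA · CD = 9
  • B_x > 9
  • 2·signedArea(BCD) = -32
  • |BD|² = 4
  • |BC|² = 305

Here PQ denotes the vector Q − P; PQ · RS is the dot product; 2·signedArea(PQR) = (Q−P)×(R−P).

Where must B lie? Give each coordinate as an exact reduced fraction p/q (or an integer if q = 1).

1. B_x = 10  [BA · CD = 9 ∩ 2·signedArea(BCD) = -32]
2. B_y = 2  [BA · CD = 9 ∩ 2·signedArea(BCD) = -32]
   → B = (10, 2)

B = (10, 2)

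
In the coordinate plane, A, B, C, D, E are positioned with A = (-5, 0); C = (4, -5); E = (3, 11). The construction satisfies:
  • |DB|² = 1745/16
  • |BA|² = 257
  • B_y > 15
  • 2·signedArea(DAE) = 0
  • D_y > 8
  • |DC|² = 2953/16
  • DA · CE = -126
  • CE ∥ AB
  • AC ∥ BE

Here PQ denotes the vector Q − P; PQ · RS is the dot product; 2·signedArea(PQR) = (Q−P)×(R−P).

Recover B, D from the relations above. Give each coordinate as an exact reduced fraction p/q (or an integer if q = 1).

B = (-6, 16)
D = (1, 33/4)

1. B_x = -6  [AC ∥ BE ∩ CE ∥ AB]
2. B_y = 16  [AC ∥ BE ∩ CE ∥ AB]
   → B = (-6, 16)
3. D_x = 1  [2·signedArea(DAE) = 0 ∩ DA · CE = -126]
4. D_y = 33/4  [2·signedArea(DAE) = 0 ∩ DA · CE = -126]
   → D = (1, 33/4)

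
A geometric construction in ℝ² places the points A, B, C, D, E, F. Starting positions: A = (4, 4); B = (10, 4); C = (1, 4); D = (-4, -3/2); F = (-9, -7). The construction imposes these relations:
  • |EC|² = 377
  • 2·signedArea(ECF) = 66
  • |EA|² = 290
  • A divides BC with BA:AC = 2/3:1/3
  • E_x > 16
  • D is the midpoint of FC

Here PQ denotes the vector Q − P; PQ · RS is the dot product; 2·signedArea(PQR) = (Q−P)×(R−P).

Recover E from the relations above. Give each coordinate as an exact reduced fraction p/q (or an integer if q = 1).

E = (17, 15)

1. E_x = 17  [line 11·x + -10·y + -37 = 0 ∩ |EA|² = 290]
2. E_y = 15  [line 11·x + -10·y + -37 = 0 ∩ |EA|² = 290]
   → E = (17, 15)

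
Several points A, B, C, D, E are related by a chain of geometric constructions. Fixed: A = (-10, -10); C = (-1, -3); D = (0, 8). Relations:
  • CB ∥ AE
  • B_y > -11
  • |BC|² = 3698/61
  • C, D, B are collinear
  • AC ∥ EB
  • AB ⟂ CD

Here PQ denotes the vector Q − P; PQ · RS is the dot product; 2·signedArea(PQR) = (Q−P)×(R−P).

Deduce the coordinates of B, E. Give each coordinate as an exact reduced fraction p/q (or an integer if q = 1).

1. B_x = -104/61  [C, D, B are collinear ∩ AB ⟂ CD]
2. B_y = -656/61  [C, D, B are collinear ∩ AB ⟂ CD]
   → B = (-104/61, -656/61)
3. E_x = -653/61  [AC ∥ EB ∩ CB ∥ AE]
4. E_y = -1083/61  [AC ∥ EB ∩ CB ∥ AE]
   → E = (-653/61, -1083/61)

B = (-104/61, -656/61)
E = (-653/61, -1083/61)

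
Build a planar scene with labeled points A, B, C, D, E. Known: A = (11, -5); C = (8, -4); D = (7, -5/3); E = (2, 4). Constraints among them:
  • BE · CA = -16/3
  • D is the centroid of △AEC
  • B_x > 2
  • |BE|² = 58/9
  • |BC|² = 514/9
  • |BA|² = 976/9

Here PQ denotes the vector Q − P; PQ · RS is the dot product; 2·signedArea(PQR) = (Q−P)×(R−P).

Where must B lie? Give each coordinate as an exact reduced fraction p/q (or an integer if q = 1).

1. B_x = 3  [line -3·x + 1·y + 22/3 = 0 ∩ |BA|² = 976/9]
2. B_y = 5/3  [line -3·x + 1·y + 22/3 = 0 ∩ |BA|² = 976/9]
   → B = (3, 5/3)

B = (3, 5/3)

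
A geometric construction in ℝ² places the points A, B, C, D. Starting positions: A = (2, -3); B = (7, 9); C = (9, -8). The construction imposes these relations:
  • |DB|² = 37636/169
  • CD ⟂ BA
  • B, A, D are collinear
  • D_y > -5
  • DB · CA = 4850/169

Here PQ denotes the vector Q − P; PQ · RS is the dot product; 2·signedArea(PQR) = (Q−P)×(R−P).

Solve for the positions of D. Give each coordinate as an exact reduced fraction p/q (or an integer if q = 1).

1. D_x = 213/169  [B, A, D are collinear ∩ CD ⟂ BA]
2. D_y = -807/169  [B, A, D are collinear ∩ CD ⟂ BA]
   → D = (213/169, -807/169)

D = (213/169, -807/169)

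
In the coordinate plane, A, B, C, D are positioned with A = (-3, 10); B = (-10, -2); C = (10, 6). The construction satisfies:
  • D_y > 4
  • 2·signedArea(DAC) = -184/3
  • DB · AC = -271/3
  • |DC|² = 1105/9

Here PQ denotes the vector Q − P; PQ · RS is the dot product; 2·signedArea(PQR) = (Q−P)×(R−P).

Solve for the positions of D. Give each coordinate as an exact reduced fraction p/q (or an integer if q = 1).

1. D_x = -1  [DB · AC = -271/3 ∩ 2·signedArea(DAC) = -184/3]
2. D_y = 14/3  [DB · AC = -271/3 ∩ 2·signedArea(DAC) = -184/3]
   → D = (-1, 14/3)

D = (-1, 14/3)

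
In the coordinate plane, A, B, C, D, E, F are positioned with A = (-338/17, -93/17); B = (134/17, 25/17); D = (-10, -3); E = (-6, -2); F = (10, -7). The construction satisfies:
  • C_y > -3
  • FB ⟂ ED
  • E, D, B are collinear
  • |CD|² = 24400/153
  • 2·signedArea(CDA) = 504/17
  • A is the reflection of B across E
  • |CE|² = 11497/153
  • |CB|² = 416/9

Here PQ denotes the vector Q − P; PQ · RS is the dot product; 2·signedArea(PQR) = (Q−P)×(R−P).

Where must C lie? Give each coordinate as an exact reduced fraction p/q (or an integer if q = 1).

1. C_x = 134/51  [line 42/17·x + -168/17·y + -588/17 = 0 ∩ |CE|² = 11497/153]
2. C_y = -145/51  [line 42/17·x + -168/17·y + -588/17 = 0 ∩ |CE|² = 11497/153]
   → C = (134/51, -145/51)

C = (134/51, -145/51)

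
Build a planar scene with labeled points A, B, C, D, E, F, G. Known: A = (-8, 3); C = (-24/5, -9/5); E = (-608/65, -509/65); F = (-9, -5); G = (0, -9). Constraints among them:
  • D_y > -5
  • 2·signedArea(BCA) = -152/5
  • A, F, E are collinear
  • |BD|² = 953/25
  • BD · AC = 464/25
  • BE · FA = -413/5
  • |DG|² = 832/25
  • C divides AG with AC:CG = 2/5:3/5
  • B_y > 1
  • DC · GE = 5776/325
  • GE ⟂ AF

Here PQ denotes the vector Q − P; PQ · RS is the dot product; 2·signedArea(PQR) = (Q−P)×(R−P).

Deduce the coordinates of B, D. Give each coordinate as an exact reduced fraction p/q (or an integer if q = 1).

B = (-3/5, 7/5)
D = (-16/5, -21/5)

1. B_x = -3/5  [2·signedArea(BCA) = -152/5 ∩ BE · FA = -413/5]
2. B_y = 7/5  [2·signedArea(BCA) = -152/5 ∩ BE · FA = -413/5]
   → B = (-3/5, 7/5)
3. D_x = -16/5  [DC · GE = 5776/325 ∩ BD · AC = 464/25]
4. D_y = -21/5  [DC · GE = 5776/325 ∩ BD · AC = 464/25]
   → D = (-16/5, -21/5)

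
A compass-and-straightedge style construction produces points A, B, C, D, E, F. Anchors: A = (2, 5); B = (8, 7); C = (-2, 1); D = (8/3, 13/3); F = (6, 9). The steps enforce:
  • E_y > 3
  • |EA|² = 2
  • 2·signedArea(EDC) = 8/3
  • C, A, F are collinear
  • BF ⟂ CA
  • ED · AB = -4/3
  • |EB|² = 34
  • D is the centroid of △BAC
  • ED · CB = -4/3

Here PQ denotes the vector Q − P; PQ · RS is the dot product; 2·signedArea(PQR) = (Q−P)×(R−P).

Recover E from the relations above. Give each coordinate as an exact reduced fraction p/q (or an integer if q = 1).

1. E_x = 3  [2·signedArea(EDC) = 8/3 ∩ ED · CB = -4/3]
2. E_y = 4  [2·signedArea(EDC) = 8/3 ∩ ED · CB = -4/3]
   → E = (3, 4)

E = (3, 4)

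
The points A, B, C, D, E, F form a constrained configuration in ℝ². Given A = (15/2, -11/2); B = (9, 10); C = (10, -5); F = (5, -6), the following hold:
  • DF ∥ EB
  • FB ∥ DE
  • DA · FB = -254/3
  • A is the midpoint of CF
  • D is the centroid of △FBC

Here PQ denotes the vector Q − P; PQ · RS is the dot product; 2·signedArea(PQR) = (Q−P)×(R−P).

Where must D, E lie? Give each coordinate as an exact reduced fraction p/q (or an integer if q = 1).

1. D_x = 8  [D is the centroid of △FBC]
2. D_y = -1/3  [D is the centroid of △FBC]
   → D = (8, -1/3)
3. E_x = 12  [DF ∥ EB ∩ FB ∥ DE]
4. E_y = 47/3  [DF ∥ EB ∩ FB ∥ DE]
   → E = (12, 47/3)

D = (8, -1/3)
E = (12, 47/3)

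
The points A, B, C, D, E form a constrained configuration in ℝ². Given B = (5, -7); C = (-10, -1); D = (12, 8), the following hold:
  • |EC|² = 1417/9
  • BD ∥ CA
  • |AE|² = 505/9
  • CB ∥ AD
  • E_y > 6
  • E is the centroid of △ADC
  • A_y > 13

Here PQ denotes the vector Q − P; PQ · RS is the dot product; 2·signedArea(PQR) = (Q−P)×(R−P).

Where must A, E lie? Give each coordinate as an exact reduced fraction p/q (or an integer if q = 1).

1. A_x = -3  [CB ∥ AD ∩ BD ∥ CA]
2. A_y = 14  [CB ∥ AD ∩ BD ∥ CA]
   → A = (-3, 14)
3. E_x = -1/3  [E is the centroid of △ADC]
4. E_y = 7  [E is the centroid of △ADC]
   → E = (-1/3, 7)

A = (-3, 14)
E = (-1/3, 7)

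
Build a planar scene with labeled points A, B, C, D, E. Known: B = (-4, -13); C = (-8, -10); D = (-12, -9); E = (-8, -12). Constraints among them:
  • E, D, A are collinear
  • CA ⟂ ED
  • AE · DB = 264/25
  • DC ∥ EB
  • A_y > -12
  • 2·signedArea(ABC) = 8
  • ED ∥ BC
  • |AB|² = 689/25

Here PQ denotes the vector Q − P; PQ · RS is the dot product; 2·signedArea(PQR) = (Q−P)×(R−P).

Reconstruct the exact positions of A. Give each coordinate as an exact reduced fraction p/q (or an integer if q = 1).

A = (-224/25, -282/25)

1. A_x = -224/25  [E, D, A are collinear ∩ CA ⟂ ED]
2. A_y = -282/25  [E, D, A are collinear ∩ CA ⟂ ED]
   → A = (-224/25, -282/25)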